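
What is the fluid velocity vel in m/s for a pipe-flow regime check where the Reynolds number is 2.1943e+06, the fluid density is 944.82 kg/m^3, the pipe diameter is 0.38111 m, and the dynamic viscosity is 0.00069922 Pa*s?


vel = Re * mu / (rho * D)
vel = 2.1943e+06 * 0.00069922 / (944.82 * 0.38111)
vel = 4.2610 m/s


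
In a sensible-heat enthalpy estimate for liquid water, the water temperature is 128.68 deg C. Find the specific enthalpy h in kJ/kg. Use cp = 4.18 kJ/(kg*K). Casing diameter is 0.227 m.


h = cp * T
h = 4.18 * 128.68
h = 537.88 kJ/kg


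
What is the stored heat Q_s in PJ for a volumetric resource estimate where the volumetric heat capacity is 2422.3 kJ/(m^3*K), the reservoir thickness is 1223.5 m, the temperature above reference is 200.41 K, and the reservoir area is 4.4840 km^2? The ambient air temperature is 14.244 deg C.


Step 1: Vr = A*1e6*hr = 4.484*1e6*1223.5 = 5.486174e+09 m^3
Step 2: Q_s = Vr*rhoc*dT/1e12 = 5.486174e+09*2422.3*200.41/1e12 = 2663.3 PJ
Q_s = 2663.3 PJ


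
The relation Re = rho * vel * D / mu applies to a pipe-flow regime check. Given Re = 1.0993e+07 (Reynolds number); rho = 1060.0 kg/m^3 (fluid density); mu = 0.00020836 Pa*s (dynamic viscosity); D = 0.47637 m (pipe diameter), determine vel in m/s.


vel = Re * mu / (rho * D)
vel = 1.0993e+07 * 0.00020836 / (1060.0 * 0.47637)
vel = 4.5361 m/s


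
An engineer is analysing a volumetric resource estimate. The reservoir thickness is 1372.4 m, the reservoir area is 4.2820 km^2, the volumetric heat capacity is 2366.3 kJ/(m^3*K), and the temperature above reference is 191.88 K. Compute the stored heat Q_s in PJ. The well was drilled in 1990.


Step 1: Vr = A*1e6*hr = 4.282*1e6*1372.4 = 5.876617e+09 m^3
Step 2: Q_s = Vr*rhoc*dT/1e12 = 5.876617e+09*2366.3*191.88/1e12 = 2668.3 PJ
Q_s = 2668.3 PJ


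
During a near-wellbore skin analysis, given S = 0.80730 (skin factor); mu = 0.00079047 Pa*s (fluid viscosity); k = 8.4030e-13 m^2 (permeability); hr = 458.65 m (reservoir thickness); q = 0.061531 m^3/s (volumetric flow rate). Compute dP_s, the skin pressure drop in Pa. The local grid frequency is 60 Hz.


dP_s = S * q * mu / (2*pi*k*hr) / 1000
dP_s = 0.80730 * 0.061531 * 0.00079047 / (2*pi*8.4030e-13*458.65) / 1000
dP_s = 16.21506 kPa
Convert: 16.21506 kPa * 1000.0 = 16215 Pa
dP_s = 16215 Pa


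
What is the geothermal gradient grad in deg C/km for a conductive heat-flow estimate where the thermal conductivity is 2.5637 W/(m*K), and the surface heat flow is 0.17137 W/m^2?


grad = q * 1000 / k
grad = 0.17137 * 1000 / 2.5637
grad = 66.845 deg C/km


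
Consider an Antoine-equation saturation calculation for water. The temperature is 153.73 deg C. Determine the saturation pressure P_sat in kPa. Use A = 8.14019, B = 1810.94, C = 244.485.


P_sat = 10^(A - B/(C + T)) / 760 * 0.101325
P_sat = 10^(8.14019 - 1810.94/(244.485 + 153.73)) / 760 * 0.101325
P_sat = 0.5217340 MPa
Convert: 0.5217340 MPa * 1000.0 = 521.73 kPa
P_sat = 521.73 kPa


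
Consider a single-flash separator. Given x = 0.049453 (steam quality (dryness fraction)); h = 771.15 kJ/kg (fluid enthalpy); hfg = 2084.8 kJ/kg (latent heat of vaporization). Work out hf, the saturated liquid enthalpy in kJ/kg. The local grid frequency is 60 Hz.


hf = h - x * hfg
hf = 771.15 - 0.049453 * 2084.8
hf = 668.05 kJ/kg


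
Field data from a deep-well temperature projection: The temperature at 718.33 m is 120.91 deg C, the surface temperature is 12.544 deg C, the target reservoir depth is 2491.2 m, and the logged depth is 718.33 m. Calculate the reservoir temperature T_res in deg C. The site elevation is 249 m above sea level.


Step 1: grad = (T_d1 - T_surf)/d1 * 1000 = (120.91 - 12.544)/718.33 * 1000 = 150.8582 deg C/km
Step 2: T_res = T_surf + grad*d2/1000 = 12.544 + 150.8582*2491.2/1000 = 388.36 deg C
T_res = 388.36 deg C


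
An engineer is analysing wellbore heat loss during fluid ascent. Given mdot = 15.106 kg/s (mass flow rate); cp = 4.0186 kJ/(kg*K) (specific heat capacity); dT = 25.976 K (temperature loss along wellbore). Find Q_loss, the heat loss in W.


Q_loss = mdot * cp * dT
Q_loss = 15.106 * 4.0186 * 25.976
Q_loss = 1576.872 kW
Convert: 1576.872 kW * 1000.0 = 1.5769e+06 W
Q_loss = 1.5769e+06 W


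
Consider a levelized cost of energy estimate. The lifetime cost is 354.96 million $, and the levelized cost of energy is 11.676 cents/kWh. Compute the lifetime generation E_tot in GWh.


E_tot = C_tot / LCOE * 100
E_tot = 354.96 / 11.676 * 100
E_tot = 3040.1 GWh


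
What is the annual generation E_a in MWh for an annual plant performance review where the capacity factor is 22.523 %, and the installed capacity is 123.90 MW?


E_a = CF / 100 * cap * 8760
E_a = 22.523 / 100 * 123.90 * 8760
E_a = 2.4446e+05 MWh


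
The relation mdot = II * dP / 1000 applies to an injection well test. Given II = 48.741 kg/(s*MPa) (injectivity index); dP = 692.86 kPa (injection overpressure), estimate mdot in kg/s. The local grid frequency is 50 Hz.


mdot = II * dP / 1000
mdot = 48.741 * 692.86 / 1000
mdot = 33.771 kg/s


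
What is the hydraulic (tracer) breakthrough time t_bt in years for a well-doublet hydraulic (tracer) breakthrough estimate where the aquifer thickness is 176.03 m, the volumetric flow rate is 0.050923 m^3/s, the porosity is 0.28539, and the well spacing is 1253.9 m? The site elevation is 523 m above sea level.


t_bt = pi * hr * phi * L^2 / (3 * Qv) / (365.25*86400)
t_bt = pi * 176.03 * 0.28539 * 1253.9^2 / (3 * 0.050923) / (365.25*86400)
t_bt = 51.471 years


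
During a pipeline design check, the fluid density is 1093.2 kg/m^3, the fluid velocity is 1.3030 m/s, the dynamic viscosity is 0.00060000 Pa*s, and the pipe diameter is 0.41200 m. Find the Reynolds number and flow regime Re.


Step 1: Re = rho*vel*D/mu = 1093.2*1.303*0.412/0.0006 = 9.7812e+05
Step 2: Re = 9.7812e+05 > 4000, so flow is turbulent.
Re = 9.7812e+05 (turbulent)


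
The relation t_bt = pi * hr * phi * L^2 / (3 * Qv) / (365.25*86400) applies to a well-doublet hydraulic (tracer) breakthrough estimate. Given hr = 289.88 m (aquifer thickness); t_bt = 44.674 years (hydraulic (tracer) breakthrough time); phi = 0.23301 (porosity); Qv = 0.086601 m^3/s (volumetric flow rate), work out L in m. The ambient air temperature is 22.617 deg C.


L = sqrt(t_bt*365.25*86400*3*Qv / (pi*hr*phi))
L = sqrt(44.674*365.25*86400*3*0.086601 / (pi*289.88*0.23301))
L = 1313.8 m


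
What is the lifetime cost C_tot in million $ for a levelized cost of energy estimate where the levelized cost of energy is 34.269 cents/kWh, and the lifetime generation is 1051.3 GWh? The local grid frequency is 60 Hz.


C_tot = LCOE / 100 * E_tot
C_tot = 34.269 / 100 * 1051.3
C_tot = 360.27 million $


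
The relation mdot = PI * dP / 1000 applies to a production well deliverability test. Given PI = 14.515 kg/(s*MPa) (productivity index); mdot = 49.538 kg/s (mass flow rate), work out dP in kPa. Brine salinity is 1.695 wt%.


dP = mdot * 1000 / PI
dP = 49.538 * 1000 / 14.515
dP = 3412.9 kPa


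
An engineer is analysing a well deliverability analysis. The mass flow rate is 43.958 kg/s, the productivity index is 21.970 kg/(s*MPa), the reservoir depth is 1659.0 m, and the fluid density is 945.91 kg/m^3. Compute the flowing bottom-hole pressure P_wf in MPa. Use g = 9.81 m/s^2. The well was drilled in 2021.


Step 1: P_i = rho*g*h/1e6 = 945.91*9.81*1659.0/1e6 = 15.39449 MPa
Step 2: P_wf = P_i - mdot/PI = 15.39449 - 43.958/21.97 = 13.394 MPa
P_wf = 13.394 MPa


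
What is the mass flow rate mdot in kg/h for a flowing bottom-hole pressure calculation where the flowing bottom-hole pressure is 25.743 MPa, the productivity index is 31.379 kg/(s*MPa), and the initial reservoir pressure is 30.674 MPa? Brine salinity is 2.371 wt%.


mdot = (P_i - P_wf) * PI
mdot = (30.674 - 25.743) * 31.379
mdot = 154.7298 kg/s
Convert: 154.7298 kg/s * 3600.0 = 5.5703e+05 kg/h
mdot = 5.5703e+05 kg/h


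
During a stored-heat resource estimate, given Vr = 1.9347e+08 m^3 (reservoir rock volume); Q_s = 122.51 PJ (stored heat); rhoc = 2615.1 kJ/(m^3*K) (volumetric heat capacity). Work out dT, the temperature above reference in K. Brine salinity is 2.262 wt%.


dT = Q_s * 1e12 / (Vr * rhoc)
dT = 122.51 * 1e12 / (1.9347e+08 * 2615.1)
dT = 242.14 K


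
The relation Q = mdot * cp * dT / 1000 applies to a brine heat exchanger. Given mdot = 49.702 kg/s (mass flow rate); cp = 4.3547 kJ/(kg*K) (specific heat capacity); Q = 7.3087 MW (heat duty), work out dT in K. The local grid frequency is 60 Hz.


dT = Q * 1000 / (mdot * cp)
dT = 7.3087 * 1000 / (49.702 * 4.3547)
dT = 33.768 K


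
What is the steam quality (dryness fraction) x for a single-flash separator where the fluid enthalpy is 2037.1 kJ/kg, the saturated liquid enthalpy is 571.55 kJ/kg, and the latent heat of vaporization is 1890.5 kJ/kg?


x = (h - hf) / hfg
x = (2037.1 - 571.55) / 1890.5
x = 0.77522


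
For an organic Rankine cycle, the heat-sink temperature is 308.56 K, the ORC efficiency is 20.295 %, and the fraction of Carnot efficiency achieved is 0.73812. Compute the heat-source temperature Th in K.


Th = Tc / (1 - (eta_orc/100)/f)
Th = 308.56 / (1 - (20.295/100)/0.73812)
Th = 425.57 K


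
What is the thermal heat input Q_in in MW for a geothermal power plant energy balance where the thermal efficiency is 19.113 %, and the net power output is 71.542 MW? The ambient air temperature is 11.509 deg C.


Q_in = W_net / (eta / 100)
Q_in = 71.542 / (19.113 / 100)
Q_in = 374.31 MW


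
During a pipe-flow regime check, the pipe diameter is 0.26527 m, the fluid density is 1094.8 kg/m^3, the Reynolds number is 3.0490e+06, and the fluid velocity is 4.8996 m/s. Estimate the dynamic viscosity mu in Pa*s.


mu = rho * vel * D / Re
mu = 1094.8 * 4.8996 * 0.26527 / 3.0490e+06
mu = 0.00046669 Pa*s


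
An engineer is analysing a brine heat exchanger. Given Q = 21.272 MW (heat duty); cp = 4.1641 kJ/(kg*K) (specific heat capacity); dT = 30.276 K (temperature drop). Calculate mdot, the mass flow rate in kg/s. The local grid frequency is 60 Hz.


mdot = Q * 1000 / (cp * dT)
mdot = 21.272 * 1000 / (4.1641 * 30.276)
mdot = 168.73 kg/s


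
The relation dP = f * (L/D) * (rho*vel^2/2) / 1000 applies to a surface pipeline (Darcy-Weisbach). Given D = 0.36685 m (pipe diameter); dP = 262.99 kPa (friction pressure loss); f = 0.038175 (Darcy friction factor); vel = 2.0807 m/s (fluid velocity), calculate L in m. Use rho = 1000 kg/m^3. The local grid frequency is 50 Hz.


L = dP*1000*D / (f*rho*vel^2/2)
L = 262.99*1000*0.36685 / (0.038175*1000*2.0807^2/2)
L = 1167.5 m


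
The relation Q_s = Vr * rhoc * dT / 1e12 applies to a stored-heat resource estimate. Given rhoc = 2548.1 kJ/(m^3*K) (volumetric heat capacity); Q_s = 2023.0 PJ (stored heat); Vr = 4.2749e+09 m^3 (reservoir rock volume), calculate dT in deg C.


dT = Q_s * 1e12 / (Vr * rhoc)
dT = 2023.0 * 1e12 / (4.2749e+09 * 2548.1)
dT = 185.7178 K
Convert (temperature difference, 1 K = 1 deg C): 185.7178 K = 185.7178 deg C
dT = 185.72 deg C


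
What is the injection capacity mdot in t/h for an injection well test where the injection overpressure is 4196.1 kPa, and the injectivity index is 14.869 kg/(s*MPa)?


mdot = II * dP / 1000
mdot = 14.869 * 4196.1 / 1000
mdot = 62.39181 kg/s
Convert: 62.39181 kg/s * 3.6 = 224.61 t/h
mdot = 224.61 t/h


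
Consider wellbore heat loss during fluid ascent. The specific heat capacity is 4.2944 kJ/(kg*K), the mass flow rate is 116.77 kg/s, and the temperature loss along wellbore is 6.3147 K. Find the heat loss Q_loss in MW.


Q_loss = mdot * cp * dT
Q_loss = 116.77 * 4.2944 * 6.3147
Q_loss = 3166.551 kW
Convert: 3166.551 kW * 0.001 = 3.1666 MW
Q_loss = 3.1666 MW


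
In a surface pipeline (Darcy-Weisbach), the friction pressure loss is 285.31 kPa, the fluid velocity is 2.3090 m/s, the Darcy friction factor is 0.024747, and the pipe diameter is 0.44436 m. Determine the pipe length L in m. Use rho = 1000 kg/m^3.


L = dP*1000*D / (f*rho*vel^2/2)
L = 285.31*1000*0.44436 / (0.024747*1000*2.3090^2/2)
L = 1921.8 m


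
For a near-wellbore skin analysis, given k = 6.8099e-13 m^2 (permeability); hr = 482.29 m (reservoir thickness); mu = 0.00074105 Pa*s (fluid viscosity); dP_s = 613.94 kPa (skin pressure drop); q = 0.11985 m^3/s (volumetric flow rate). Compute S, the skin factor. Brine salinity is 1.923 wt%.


S = dP_s * 1000 * 2*pi*k*hr / (q*mu)
S = 613.94 * 1000 * 2*pi*6.8099e-13*482.29 / (0.11985*0.00074105)
S = 14.265


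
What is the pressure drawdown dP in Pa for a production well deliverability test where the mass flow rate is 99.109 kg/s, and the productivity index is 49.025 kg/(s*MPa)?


dP = mdot * 1000 / PI
dP = 99.109 * 1000 / 49.025
dP = 2021.601 kPa
Convert: 2021.601 kPa * 1000.0 = 2.0216e+06 Pa
dP = 2.0216e+06 Pa


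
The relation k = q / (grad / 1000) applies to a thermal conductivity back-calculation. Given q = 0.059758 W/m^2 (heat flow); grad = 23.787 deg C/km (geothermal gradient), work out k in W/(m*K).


k = q / (grad / 1000)
k = 0.059758 / (23.787 / 1000)
k = 2.5122 W/(m*K)


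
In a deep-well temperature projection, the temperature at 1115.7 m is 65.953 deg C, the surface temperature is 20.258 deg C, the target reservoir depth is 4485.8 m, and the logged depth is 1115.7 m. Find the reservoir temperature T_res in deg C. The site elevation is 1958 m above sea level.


Step 1: grad = (T_d1 - T_surf)/d1 * 1000 = (65.953 - 20.258)/1115.7 * 1000 = 40.95635 deg C/km
Step 2: T_res = T_surf + grad*d2/1000 = 20.258 + 40.95635*4485.8/1000 = 203.98 deg C
T_res = 203.98 deg C


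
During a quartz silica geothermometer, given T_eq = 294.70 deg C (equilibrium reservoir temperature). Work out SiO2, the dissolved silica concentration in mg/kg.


SiO2 = 10^(5.19 - 1309/(T_eq + 273.15))
SiO2 = 10^(5.19 - 1309/(294.70 + 273.15))
SiO2 = 767.03 mg/kg


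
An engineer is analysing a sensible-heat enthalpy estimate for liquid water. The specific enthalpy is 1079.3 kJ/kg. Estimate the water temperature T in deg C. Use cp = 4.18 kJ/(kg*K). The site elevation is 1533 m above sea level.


T = h / cp
T = 1079.3 / 4.18
T = 258.21 deg C


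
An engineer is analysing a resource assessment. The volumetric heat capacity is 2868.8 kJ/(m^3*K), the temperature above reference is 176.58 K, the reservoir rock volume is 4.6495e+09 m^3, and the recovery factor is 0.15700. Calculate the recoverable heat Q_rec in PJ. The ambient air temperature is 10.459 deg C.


Step 1: Q_s = Vr*rhoc*dT/1e12 = 4.6495e+09*2868.8*176.58/1e12 = 2355.310 PJ
Step 2: Q_rec = Q_s * RF = 2355.310 * 0.157 = 369.78 PJ
Q_rec = 369.78 PJ


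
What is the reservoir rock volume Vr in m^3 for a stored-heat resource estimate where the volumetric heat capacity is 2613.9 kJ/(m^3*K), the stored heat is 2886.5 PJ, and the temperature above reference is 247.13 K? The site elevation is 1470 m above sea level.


Vr = Q_s * 1e12 / (rhoc * dT)
Vr = 2886.5 * 1e12 / (2613.9 * 247.13)
Vr = 4.4685e+09 m^3


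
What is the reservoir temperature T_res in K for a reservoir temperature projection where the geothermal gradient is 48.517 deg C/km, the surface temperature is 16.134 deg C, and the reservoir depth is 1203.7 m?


T_res = T_surf + grad * d / 1000
T_res = 16.134 + 48.517 * 1203.7 / 1000
T_res = 74.53391 deg C
Convert to K: 74.53391 + 273.15 = 347.68 K
T_res = 347.68 K


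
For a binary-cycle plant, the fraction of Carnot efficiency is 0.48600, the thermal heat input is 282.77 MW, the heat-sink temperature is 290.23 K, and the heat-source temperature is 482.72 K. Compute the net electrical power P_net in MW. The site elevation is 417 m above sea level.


Step 1: eta = (1 - Tc/Th)*f = (1 - 290.23/482.72)*0.486 = 0.1937979
Step 2: P_net = eta * Q_in = 0.1937979 * 282.77 = 54.800 MW
P_net = 54.800 MW


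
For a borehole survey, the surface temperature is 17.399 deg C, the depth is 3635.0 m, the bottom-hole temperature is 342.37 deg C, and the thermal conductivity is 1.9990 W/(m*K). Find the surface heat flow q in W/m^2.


Step 1: grad = (T_d - T_surf)/d * 1000 = (342.37 - 17.399)/3635.0 * 1000 = 89.40055 deg C/km
Step 2: q = k * grad / 1000 = 1.999 * 89.40055 / 1000 = 0.17871 W/m^2
q = 0.17871 W/m^2


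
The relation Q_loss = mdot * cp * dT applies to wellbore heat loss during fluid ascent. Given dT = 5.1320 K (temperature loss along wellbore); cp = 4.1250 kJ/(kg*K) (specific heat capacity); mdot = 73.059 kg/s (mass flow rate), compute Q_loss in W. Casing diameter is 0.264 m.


Q_loss = mdot * cp * dT
Q_loss = 73.059 * 4.1250 * 5.1320
Q_loss = 1546.623 kW
Convert: 1546.623 kW * 1000.0 = 1.5466e+06 W
Q_loss = 1.5466e+06 W


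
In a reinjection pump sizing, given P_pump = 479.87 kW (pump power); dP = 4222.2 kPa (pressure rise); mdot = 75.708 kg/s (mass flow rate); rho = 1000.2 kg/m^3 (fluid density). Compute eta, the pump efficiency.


eta = mdot * dP / (rho * P_pump)
eta = 75.708 * 4222.2 / (1000.2 * 479.87)
eta = 0.66599


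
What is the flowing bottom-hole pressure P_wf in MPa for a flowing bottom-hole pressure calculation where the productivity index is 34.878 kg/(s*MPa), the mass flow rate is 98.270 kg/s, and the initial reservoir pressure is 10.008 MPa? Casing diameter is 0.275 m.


P_wf = P_i - mdot / PI
P_wf = 10.008 - 98.270 / 34.878
P_wf = 7.1905 MPa


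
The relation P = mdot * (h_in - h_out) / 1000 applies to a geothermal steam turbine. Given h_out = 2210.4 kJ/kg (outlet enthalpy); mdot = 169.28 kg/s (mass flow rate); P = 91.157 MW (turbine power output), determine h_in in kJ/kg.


h_in = h_out + P * 1000 / mdot
h_in = 2210.4 + 91.157 * 1000 / 169.28
h_in = 2748.9 kJ/kg


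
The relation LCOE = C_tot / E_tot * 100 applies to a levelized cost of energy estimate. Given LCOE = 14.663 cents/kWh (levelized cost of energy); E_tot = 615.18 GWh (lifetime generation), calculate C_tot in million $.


C_tot = LCOE / 100 * E_tot
C_tot = 14.663 / 100 * 615.18
C_tot = 90.204 million $


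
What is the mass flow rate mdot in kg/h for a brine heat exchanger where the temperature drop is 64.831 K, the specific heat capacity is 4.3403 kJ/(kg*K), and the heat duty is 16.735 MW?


mdot = Q * 1000 / (cp * dT)
mdot = 16.735 * 1000 / (4.3403 * 64.831)
mdot = 59.47347 kg/s
Convert: 59.47347 kg/s * 3600.0 = 2.1410e+05 kg/h
mdot = 2.1410e+05 kg/h


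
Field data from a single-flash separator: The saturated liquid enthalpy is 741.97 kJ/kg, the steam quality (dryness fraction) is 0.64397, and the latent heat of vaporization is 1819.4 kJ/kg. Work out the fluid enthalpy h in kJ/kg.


h = hf + x * hfg
h = 741.97 + 0.64397 * 1819.4
h = 1913.6 kJ/kg


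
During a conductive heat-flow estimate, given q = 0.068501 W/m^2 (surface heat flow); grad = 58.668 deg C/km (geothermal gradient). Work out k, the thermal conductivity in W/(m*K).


k = q * 1000 / grad
k = 0.068501 * 1000 / 58.668
k = 1.1676 W/(m*K)


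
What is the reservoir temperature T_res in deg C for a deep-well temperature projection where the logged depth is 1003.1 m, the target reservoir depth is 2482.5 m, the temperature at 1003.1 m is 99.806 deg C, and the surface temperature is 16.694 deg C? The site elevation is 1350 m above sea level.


Step 1: grad = (T_d1 - T_surf)/d1 * 1000 = (99.806 - 16.694)/1003.1 * 1000 = 82.85515 deg C/km
Step 2: T_res = T_surf + grad*d2/1000 = 16.694 + 82.85515*2482.5/1000 = 222.38 deg C
T_res = 222.38 deg C


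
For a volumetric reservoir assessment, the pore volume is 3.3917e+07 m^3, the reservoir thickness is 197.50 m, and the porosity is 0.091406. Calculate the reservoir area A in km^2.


A = Vp / (1e6 * hr * phi)
A = 3.3917e+07 / (1e6 * 197.50 * 0.091406)
A = 1.8788 km^2


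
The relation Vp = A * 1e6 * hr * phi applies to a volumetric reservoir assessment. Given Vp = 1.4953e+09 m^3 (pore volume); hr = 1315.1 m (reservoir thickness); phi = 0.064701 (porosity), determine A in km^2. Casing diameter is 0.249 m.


A = Vp / (1e6 * hr * phi)
A = 1.4953e+09 / (1e6 * 1315.1 * 0.064701)
A = 17.574 km^2


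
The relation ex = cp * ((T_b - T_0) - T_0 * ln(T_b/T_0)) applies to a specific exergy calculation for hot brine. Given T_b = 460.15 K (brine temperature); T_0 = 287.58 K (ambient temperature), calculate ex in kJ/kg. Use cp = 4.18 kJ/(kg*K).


ex = cp * ((T_b - T_0) - T_0 * ln(T_b/T_0))
ex = 4.18 * ((460.15 - 287.58) - 287.58 * ln(460.15/287.58))
ex = 156.30 kJ/kg


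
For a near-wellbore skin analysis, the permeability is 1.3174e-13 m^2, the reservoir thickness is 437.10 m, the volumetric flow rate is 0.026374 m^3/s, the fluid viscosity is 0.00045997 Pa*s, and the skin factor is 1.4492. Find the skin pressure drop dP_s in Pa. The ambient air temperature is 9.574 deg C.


dP_s = S * q * mu / (2*pi*k*hr) / 1000
dP_s = 1.4492 * 0.026374 * 0.00045997 / (2*pi*1.3174e-13*437.10) / 1000
dP_s = 48.59096 kPa
Convert: 48.59096 kPa * 1000.0 = 48591 Pa
dP_s = 48591 Pa


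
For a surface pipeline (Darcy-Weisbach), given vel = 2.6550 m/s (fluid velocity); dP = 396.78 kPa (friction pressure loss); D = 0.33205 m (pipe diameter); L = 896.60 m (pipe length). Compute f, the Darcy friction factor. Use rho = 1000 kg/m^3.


f = dP*1000 / ((L/D)*(rho*vel^2/2))
f = 396.78*1000 / ((896.60/0.33205)*(1000*2.6550^2/2))
f = 0.041692


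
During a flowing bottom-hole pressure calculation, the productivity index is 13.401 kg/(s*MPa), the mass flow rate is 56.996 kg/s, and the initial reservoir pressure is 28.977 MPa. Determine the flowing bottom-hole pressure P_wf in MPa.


P_wf = P_i - mdot / PI
P_wf = 28.977 - 56.996 / 13.401
P_wf = 24.724 MPa


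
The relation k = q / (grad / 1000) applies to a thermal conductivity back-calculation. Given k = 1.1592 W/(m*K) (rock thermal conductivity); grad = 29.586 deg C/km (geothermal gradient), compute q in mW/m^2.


q = k * grad / 1000
q = 1.1592 * 29.586 / 1000
q = 0.03429609 W/m^2
Convert: 0.03429609 W/m^2 * 1000.0 = 34.296 mW/m^2
q = 34.296 mW/m^2


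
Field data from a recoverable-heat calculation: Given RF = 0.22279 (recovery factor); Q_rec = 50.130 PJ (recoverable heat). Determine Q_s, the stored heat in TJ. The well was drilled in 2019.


Q_s = Q_rec / RF
Q_s = 50.130 / 0.22279
Q_s = 225.0101 PJ
Convert: 225.0101 PJ * 1000.0 = 2.2501e+05 TJ
Q_s = 2.2501e+05 TJ


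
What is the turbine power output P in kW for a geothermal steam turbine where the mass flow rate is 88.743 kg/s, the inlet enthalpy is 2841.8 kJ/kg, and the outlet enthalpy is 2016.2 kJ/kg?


P = mdot * (h_in - h_out) / 1000
P = 88.743 * (2841.8 - 2016.2) / 1000
P = 73.26622 MW
Convert: 73.26622 MW * 1000.0 = 73266 kW
P = 73266 kW


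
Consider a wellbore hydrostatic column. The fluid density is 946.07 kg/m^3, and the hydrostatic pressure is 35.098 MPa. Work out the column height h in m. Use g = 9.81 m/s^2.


h = P * 1e6 / (g * rho)
h = 35.098 * 1e6 / (9.81 * 946.07)
h = 3781.7 m


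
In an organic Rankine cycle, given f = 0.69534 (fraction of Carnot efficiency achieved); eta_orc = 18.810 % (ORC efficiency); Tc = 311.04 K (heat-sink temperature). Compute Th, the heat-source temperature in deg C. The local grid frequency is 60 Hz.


Th = Tc / (1 - (eta_orc/100)/f)
Th = 311.04 / (1 - (18.810/100)/0.69534)
Th = 426.3831 K
Convert to deg C: 426.3831 - 273.15 = 153.23 deg C
Th = 153.23 deg C


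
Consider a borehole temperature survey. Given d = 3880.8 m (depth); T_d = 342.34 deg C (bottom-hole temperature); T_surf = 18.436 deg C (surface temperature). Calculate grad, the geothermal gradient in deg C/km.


grad = (T_d - T_surf) / d * 1000
grad = (342.34 - 18.436) / 3880.8 * 1000
grad = 83.463 deg C/km


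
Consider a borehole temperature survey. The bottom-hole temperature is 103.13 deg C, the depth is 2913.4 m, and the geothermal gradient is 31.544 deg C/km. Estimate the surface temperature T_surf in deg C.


T_surf = T_d - grad * d / 1000
T_surf = 103.13 - 31.544 * 2913.4 / 1000
T_surf = 11.230 deg C


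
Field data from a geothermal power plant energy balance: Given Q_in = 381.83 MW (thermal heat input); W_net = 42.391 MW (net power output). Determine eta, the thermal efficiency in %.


eta = W_net / Q_in * 100
eta = 42.391 / 381.83 * 100
eta = 11.102 %


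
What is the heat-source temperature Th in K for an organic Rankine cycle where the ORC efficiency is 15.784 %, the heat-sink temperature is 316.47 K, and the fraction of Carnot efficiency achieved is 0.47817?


Th = Tc / (1 - (eta_orc/100)/f)
Th = 316.47 / (1 - (15.784/100)/0.47817)
Th = 472.41 K


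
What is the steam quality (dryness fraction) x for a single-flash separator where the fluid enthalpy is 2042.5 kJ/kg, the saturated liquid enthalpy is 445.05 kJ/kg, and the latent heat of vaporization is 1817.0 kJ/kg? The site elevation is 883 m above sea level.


x = (h - hf) / hfg
x = (2042.5 - 445.05) / 1817.0
x = 0.87917


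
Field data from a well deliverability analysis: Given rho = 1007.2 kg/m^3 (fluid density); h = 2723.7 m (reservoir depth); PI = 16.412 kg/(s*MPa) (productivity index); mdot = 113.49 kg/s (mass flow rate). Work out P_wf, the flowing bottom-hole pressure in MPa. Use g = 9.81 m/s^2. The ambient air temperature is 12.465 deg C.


Step 1: P_i = rho*g*h/1e6 = 1007.2*9.81*2723.7/1e6 = 26.91188 MPa
Step 2: P_wf = P_i - mdot/PI = 26.91188 - 113.49/16.412 = 19.997 MPa
P_wf = 19.997 MPa


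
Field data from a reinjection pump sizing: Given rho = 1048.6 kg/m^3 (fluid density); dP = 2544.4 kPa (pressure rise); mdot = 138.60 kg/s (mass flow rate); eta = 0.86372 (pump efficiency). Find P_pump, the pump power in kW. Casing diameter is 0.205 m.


P_pump = mdot * dP / (rho * eta)
P_pump = 138.60 * 2544.4 / (1048.6 * 0.86372)
P_pump = 389.37 kW


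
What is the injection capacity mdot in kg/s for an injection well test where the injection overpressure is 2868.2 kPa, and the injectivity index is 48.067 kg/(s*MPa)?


mdot = II * dP / 1000
mdot = 48.067 * 2868.2 / 1000
mdot = 137.87 kg/s


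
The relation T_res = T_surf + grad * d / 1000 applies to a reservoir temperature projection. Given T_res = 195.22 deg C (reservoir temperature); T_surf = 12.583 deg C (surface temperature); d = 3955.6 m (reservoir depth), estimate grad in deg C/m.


grad = (T_res - T_surf) / d * 1000
grad = (195.22 - 12.583) / 3955.6 * 1000
grad = 46.17176 deg C/km
Convert: 46.17176 deg C/km * 0.001 = 0.046172 deg C/m
grad = 0.046172 deg C/m


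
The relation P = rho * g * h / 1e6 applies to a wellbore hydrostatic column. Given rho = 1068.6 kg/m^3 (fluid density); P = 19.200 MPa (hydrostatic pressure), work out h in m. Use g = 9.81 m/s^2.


h = P * 1e6 / (g * rho)
h = 19.200 * 1e6 / (9.81 * 1068.6)
h = 1831.5 m


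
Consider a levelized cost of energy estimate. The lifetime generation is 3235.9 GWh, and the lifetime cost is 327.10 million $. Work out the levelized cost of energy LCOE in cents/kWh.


LCOE = C_tot / E_tot * 100
LCOE = 327.10 / 3235.9 * 100
LCOE = 10.108 cents/kWh


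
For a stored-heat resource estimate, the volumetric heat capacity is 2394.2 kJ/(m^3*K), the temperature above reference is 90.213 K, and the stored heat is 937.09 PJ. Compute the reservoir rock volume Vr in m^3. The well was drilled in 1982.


Vr = Q_s * 1e12 / (rhoc * dT)
Vr = 937.09 * 1e12 / (2394.2 * 90.213)
Vr = 4.3386e+09 m^3


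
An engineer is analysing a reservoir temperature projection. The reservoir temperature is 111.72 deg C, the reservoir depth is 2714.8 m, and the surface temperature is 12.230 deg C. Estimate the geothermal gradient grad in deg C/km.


grad = (T_res - T_surf) / d * 1000
grad = (111.72 - 12.230) / 2714.8 * 1000
grad = 36.647 deg C/km


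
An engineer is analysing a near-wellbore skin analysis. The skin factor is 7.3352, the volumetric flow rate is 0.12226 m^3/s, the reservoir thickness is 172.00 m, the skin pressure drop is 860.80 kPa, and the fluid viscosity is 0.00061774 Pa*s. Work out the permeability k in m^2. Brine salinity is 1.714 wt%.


k = S*q*mu / (2*pi*dP_s*1000*hr)
k = 7.3352*0.12226*0.00061774 / (2*pi*860.80*1000*172.00)
k = 5.9551e-13 m^2


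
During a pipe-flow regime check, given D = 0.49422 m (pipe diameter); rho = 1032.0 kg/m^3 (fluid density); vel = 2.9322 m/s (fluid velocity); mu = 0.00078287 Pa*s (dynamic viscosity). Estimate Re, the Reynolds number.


Re = rho * vel * D / mu
Re = 1032.0 * 2.9322 * 0.49422 / 0.00078287
Re = 1.9103e+06


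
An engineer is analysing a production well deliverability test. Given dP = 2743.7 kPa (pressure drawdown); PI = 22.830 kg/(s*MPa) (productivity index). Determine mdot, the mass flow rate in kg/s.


mdot = PI * dP / 1000
mdot = 22.830 * 2743.7 / 1000
mdot = 62.639 kg/s


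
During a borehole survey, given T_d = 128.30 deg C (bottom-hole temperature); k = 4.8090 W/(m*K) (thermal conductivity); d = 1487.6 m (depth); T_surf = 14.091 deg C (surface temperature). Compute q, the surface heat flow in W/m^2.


Step 1: grad = (T_d - T_surf)/d * 1000 = (128.3 - 14.091)/1487.6 * 1000 = 76.77400 deg C/km
Step 2: q = k * grad / 1000 = 4.809 * 76.77400 / 1000 = 0.36921 W/m^2
q = 0.36921 W/m^2


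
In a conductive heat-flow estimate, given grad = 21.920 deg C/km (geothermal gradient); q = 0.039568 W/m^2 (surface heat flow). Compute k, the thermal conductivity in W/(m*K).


k = q * 1000 / grad
k = 0.039568 * 1000 / 21.920
k = 1.8051 W/(m*K)


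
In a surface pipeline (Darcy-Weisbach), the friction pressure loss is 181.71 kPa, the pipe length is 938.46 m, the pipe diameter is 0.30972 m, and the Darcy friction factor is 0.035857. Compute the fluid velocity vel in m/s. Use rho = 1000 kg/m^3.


vel = sqrt(dP*1000*2*D / (f*L*rho))
vel = sqrt(181.71*1000*2*0.30972 / (0.035857*938.46*1000))
vel = 1.8289 m/s


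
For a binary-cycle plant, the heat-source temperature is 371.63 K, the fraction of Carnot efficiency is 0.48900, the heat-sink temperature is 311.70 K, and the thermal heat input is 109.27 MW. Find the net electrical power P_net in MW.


Step 1: eta = (1 - Tc/Th)*f = (1 - 311.7/371.63)*0.489 = 0.07885739
Step 2: P_net = eta * Q_in = 0.07885739 * 109.27 = 8.6167 MW
P_net = 8.6167 MW


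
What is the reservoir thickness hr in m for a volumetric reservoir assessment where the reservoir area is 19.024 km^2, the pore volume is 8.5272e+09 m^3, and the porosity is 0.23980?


hr = Vp / (A * 1e6 * phi)
hr = 8.5272e+09 / (19.024 * 1e6 * 0.23980)
hr = 1869.2 m


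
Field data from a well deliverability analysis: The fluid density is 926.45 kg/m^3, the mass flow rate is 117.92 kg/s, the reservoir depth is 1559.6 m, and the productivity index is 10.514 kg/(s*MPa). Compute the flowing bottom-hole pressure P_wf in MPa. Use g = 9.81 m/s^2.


Step 1: P_i = rho*g*h/1e6 = 926.45*9.81*1559.6/1e6 = 14.17438 MPa
Step 2: P_wf = P_i - mdot/PI = 14.17438 - 117.92/10.514 = 2.9589 MPa
P_wf = 2.9589 MPa


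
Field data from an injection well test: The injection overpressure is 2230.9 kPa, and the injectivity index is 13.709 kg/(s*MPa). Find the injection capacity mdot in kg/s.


mdot = II * dP / 1000
mdot = 13.709 * 2230.9 / 1000
mdot = 30.583 kg/s


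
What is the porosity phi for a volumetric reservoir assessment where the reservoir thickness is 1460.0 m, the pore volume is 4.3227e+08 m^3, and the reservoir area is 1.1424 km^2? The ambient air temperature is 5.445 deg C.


phi = Vp / (A * 1e6 * hr)
phi = 4.3227e+08 / (1.1424 * 1e6 * 1460.0)
phi = 0.25917


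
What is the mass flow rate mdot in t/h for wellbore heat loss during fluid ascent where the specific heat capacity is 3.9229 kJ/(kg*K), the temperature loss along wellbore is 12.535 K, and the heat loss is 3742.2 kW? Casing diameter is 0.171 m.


mdot = Q_loss / (cp * dT)
mdot = 3742.2 / (3.9229 * 12.535)
mdot = 76.10189 kg/s
Convert: 76.10189 kg/s * 3.6 = 273.97 t/h
mdot = 273.97 t/h


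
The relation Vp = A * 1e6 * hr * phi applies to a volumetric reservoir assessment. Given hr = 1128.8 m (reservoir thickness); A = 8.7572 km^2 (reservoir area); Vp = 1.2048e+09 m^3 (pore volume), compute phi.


phi = Vp / (A * 1e6 * hr)
phi = 1.2048e+09 / (8.7572 * 1e6 * 1128.8)
phi = 0.12188


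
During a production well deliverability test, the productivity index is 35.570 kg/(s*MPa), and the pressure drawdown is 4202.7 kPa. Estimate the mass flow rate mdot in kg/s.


mdot = PI * dP / 1000
mdot = 35.570 * 4202.7 / 1000
mdot = 149.49 kg/s


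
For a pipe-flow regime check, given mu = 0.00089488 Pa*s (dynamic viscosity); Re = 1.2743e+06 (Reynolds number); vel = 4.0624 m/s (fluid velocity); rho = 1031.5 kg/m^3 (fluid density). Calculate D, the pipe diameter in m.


D = Re * mu / (rho * vel)
D = 1.2743e+06 * 0.00089488 / (1031.5 * 4.0624)
D = 0.27214 m


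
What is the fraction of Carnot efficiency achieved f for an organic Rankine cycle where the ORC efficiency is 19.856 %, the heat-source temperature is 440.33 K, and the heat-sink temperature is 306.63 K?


f = (eta_orc/100) / (1 - Tc/Th)
f = (19.856/100) / (1 - 306.63/440.33)
f = 0.65394


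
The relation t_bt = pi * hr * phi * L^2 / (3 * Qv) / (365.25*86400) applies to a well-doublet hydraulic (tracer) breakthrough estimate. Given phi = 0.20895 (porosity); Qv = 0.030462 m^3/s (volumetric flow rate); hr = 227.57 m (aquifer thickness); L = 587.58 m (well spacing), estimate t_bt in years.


t_bt = pi * hr * phi * L^2 / (3 * Qv) / (365.25*86400)
t_bt = pi * 227.57 * 0.20895 * 587.58^2 / (3 * 0.030462) / (365.25*86400)
t_bt = 17.884 years


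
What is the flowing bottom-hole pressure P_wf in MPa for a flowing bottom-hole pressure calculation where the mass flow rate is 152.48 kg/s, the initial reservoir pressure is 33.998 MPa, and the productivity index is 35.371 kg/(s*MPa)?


P_wf = P_i - mdot / PI
P_wf = 33.998 - 152.48 / 35.371
P_wf = 29.687 MPa


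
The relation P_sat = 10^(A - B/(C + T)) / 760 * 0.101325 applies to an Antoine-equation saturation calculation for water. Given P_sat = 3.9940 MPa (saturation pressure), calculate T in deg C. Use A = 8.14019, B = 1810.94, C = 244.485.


T = B / (A - log10(P_sat * 760 / 0.101325)) - C
T = 1810.94 / (8.14019 - log10(3.9940 * 760 / 0.101325)) - 244.485
T = 249.81 deg C


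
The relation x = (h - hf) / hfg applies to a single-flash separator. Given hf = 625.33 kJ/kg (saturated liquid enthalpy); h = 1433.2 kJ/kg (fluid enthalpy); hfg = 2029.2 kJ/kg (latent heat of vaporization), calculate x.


x = (h - hf) / hfg
x = (1433.2 - 625.33) / 2029.2
x = 0.39812


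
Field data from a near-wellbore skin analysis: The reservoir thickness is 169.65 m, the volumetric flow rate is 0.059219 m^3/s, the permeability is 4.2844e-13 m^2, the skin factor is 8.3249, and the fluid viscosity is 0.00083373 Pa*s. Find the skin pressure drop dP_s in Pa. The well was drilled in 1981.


dP_s = S * q * mu / (2*pi*k*hr) / 1000
dP_s = 8.3249 * 0.059219 * 0.00083373 / (2*pi*4.2844e-13*169.65) / 1000
dP_s = 899.9985 kPa
Convert: 899.9985 kPa * 1000.0 = 9.0000e+05 Pa
dP_s = 9.0000e+05 Pa


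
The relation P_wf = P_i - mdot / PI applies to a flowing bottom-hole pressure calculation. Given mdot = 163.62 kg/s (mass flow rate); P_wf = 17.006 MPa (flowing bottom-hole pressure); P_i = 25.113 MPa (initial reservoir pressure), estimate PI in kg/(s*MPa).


PI = mdot / (P_i - P_wf)
PI = 163.62 / (25.113 - 17.006)
PI = 20.183 kg/(s*MPa)


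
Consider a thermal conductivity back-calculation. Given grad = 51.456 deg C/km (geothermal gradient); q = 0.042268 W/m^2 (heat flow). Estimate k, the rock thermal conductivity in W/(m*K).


k = q / (grad / 1000)
k = 0.042268 / (51.456 / 1000)
k = 0.82144 W/(m*K)


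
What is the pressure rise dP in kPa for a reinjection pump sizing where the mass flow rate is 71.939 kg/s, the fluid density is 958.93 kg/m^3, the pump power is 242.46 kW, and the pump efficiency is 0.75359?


dP = P_pump * rho * eta / mdot
dP = 242.46 * 958.93 * 0.75359 / 71.939
dP = 2435.6 kPa


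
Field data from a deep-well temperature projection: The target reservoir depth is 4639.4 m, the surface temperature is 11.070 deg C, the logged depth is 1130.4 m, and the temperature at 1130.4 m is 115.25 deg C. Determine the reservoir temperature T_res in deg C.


Step 1: grad = (T_d1 - T_surf)/d1 * 1000 = (115.25 - 11.07)/1130.4 * 1000 = 92.16207 deg C/km
Step 2: T_res = T_surf + grad*d2/1000 = 11.07 + 92.16207*4639.4/1000 = 438.65 deg C
T_res = 438.65 deg C


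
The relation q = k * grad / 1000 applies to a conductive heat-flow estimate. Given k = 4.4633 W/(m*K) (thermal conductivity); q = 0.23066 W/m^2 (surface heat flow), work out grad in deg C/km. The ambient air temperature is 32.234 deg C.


grad = q * 1000 / k
grad = 0.23066 * 1000 / 4.4633
grad = 51.679 deg C/km


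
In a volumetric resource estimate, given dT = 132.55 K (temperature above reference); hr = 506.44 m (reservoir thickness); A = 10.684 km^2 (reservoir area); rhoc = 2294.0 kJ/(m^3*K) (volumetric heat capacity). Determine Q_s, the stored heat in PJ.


Step 1: Vr = A*1e6*hr = 10.684*1e6*506.44 = 5.410805e+09 m^3
Step 2: Q_s = Vr*rhoc*dT/1e12 = 5.410805e+09*2294.0*132.55/1e12 = 1645.3 PJ
Q_s = 1645.3 PJ


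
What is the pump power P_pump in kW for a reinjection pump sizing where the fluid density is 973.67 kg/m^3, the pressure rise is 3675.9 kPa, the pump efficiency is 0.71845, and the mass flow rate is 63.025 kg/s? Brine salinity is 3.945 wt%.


P_pump = mdot * dP / (rho * eta)
P_pump = 63.025 * 3675.9 / (973.67 * 0.71845)
P_pump = 331.18 kW


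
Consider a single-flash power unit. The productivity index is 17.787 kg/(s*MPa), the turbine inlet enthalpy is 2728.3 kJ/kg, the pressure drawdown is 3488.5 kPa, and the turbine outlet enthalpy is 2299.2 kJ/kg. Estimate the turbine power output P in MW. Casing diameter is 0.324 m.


Step 1: mdot = PI * dP / 1000 = 17.787 * 3488.5 / 1000 = 62.04995 kg/s
Step 2: P = mdot*(h_in - h_out)/1000 = 62.04995*(2728.3 - 2299.2)/1000 = 26.626 MW
P = 26.626 MW


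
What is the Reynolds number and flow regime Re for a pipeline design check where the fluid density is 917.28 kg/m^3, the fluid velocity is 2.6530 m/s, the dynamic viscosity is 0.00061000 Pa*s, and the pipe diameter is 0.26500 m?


Step 1: Re = rho*vel*D/mu = 917.28*2.653*0.265/0.00061 = 1.0572e+06
Step 2: Re = 1.0572e+06 > 4000, so flow is turbulent.
Re = 1.0572e+06 (turbulent)


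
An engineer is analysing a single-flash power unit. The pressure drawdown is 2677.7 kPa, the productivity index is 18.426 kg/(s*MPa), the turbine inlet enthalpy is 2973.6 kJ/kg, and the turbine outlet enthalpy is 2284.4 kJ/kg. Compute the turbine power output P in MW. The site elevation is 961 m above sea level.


Step 1: mdot = PI * dP / 1000 = 18.426 * 2677.7 / 1000 = 49.33930 kg/s
Step 2: P = mdot*(h_in - h_out)/1000 = 49.33930*(2973.6 - 2284.4)/1000 = 34.005 MW
P = 34.005 MW


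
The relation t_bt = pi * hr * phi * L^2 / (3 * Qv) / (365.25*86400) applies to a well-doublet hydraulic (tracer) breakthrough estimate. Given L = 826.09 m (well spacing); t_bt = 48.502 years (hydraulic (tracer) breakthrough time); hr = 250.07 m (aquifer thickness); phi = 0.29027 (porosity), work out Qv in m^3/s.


Qv = pi*hr*phi*L^2 / (3*t_bt*365.25*86400)
Qv = pi*250.07*0.29027*826.09^2 / (3*48.502*365.25*86400)
Qv = 0.033891 m^3/s


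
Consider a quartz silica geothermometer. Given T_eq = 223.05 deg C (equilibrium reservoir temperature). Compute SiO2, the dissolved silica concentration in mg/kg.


SiO2 = 10^(5.19 - 1309/(T_eq + 273.15))
SiO2 = 10^(5.19 - 1309/(223.05 + 273.15))
SiO2 = 356.41 mg/kg


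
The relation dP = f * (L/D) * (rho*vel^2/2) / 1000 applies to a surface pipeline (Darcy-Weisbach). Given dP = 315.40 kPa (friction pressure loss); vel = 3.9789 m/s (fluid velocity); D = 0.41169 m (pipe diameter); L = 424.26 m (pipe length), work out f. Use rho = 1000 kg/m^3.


f = dP*1000 / ((L/D)*(rho*vel^2/2))
f = 315.40*1000 / ((424.26/0.41169)*(1000*3.9789^2/2))
f = 0.038664


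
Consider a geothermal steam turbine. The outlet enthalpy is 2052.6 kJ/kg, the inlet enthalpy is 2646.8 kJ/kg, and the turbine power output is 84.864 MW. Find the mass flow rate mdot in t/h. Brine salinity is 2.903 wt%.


mdot = P * 1000 / (h_in - h_out)
mdot = 84.864 * 1000 / (2646.8 - 2052.6)
mdot = 142.8206 kg/s
Convert: 142.8206 kg/s * 3.6 = 514.15 t/h
mdot = 514.15 t/h
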